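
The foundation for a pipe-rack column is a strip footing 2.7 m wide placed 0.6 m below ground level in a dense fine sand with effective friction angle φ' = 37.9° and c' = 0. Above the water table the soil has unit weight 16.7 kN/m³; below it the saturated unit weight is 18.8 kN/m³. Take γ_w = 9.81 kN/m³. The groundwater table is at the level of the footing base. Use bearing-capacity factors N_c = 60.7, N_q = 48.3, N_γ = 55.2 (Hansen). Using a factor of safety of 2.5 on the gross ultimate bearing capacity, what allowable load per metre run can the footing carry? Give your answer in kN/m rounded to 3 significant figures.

≈ 1250 kN/m

q = γ·D_f = 16.7 × 0.6 = 10.02 kPa.
For the ½γBN_γ term take γ' = 18.8 − 9.81 = 8.99 kN/m³ (soil below base is submerged).
q·N_q = 10.02 × 48.3 = 483.97 kPa
0.5·γ·B·N_γ = 0.5 × 8.99 × 2.7 × 55.2 = 669.93 kPa
q_ult = 483.97 + 669.93 = 1153.9 kPa.
Gross allowable pressure q_all = 1153.9 / 2.5 = 461.56 kPa.
Allowable wall load = q_all × B = 461.56 × 2.7 = 1246.2 kN per metre run.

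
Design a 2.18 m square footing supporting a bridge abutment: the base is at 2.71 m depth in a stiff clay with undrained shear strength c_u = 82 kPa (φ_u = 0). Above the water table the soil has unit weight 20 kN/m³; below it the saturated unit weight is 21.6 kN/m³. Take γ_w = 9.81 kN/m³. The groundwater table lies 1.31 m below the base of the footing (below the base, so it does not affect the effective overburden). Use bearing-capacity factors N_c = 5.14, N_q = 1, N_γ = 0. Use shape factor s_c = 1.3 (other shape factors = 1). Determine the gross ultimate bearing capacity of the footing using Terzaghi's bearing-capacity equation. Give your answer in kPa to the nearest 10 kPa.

q = γ·D_f = 20 × 2.71 = 54.2 kPa.
c·N_c·s_c = 82 × 5.14 × 1.3 = 547.92 kPa
q·N_q = 54.2 × 1 = 54.2 kPa
q_ult = 547.92 + 54.2 = 602.12 kPa.

q_ult ≈ 600 kPa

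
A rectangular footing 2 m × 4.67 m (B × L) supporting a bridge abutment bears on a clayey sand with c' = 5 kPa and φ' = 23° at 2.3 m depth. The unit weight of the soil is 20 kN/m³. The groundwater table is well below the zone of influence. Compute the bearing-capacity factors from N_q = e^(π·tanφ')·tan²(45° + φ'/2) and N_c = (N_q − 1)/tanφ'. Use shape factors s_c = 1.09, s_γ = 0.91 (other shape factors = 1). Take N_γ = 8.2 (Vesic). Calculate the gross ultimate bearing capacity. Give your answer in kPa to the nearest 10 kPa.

q_ult ≈ 650 kPa

tan23° = 0.4245, so N_q = e^(π×0.4245)·tan²(56.5°) = 3.794 × 2.283 = 8.66.
N_c = (8.66 − 1)/tan23° = 18.05.
Overburden at base level: q = 20 × 2.3 = 46 kPa.
Cohesion term c·N_c·s_c = 5 × 18.049 × 1.09 = 98.365 kPa; surcharge term q·N_q = 46 × 8.6612 = 398.41 kPa; self-weight term 0.5·γ·B·N_γ·s_γ = 0.5 × 20 × 2 × 8.2 × 0.91 = 149.24 kPa.
q_ult = 98.365 + 398.41 + 149.24 = 646.02 kPa.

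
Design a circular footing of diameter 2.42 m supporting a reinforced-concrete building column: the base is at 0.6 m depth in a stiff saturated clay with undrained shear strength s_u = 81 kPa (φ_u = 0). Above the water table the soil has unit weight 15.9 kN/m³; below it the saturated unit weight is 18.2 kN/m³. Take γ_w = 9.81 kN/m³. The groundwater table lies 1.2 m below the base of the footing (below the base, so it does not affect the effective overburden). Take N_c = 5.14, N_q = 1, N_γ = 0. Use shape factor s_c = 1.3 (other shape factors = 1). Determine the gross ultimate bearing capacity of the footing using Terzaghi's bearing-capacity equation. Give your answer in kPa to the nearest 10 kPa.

Effective surcharge at the founding depth q = γ·D_f = 15.9 × 0.6 = 9.54 kPa.
q_ult = c·N_c·s_c + q·N_q
     = 81 × 5.14 × 1.3 + 9.54 × 1
     = 541.24 + 9.54 = 550.78 kPa.

q_ult ≈ 550 kPa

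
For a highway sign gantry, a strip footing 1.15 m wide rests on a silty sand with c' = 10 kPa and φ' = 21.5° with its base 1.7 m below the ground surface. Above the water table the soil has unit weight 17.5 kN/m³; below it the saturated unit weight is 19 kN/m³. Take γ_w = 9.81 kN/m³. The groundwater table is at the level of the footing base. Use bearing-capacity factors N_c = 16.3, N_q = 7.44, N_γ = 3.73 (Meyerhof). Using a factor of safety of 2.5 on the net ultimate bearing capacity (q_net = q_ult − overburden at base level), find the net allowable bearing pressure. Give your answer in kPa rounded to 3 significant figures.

Effective surcharge at the founding depth q = γ·D_f = 17.5 × 1.7 = 29.75 kPa.
The water table coincides with the base, so in the self-weight term γ → γ' = 9.19 kN/m³.
q_ult = c·N_c + q·N_q + 0.5·γ·B·N_γ
     = 10 × 16.3 + 29.75 × 7.44 + 0.5 × 9.19 × 1.15 × 3.73
     = 163 + 221.34 + 19.71 = 404.05 kPa.
q_net = 404.05 − 29.75 = 374.3 kPa.
q_all(net) = 374.3 / 2.5 = 149.72 kPa.

q_all(net) ≈ 150 kPa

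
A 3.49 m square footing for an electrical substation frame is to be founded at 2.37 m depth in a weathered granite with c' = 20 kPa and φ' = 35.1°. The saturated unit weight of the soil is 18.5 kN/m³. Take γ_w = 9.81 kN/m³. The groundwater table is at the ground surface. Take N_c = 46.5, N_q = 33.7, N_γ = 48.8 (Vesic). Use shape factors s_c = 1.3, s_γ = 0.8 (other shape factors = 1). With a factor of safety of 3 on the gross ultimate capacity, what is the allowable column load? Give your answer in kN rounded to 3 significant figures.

Water table at ground surface, so effective unit weight γ' = 18.5 − 9.81 = 8.69 kN/m³ is used throughout; overburden q = 8.69 × 2.37 = 20.595 kPa; the same γ' applies in the ½γBN_γ term.
Cohesion term c·N_c·s_c = 20 × 46.5 × 1.3 = 1209 kPa; surcharge term q·N_q = 20.595 × 33.7 = 694.06 kPa; self-weight term 0.5·γ·B·N_γ·s_γ = 0.5 × 8.69 × 3.49 × 48.8 × 0.8 = 592 kPa.
q_ult = 1209 + 694.06 + 592 = 2495.1 kPa.
Gross allowable pressure q_all = 2495.1 / 3 = 831.69 kPa.
Footing area = 12.1801 m², so allowable column load = 831.69 × 12.1801 = 10130 kN.

P_all ≈ 10100 kN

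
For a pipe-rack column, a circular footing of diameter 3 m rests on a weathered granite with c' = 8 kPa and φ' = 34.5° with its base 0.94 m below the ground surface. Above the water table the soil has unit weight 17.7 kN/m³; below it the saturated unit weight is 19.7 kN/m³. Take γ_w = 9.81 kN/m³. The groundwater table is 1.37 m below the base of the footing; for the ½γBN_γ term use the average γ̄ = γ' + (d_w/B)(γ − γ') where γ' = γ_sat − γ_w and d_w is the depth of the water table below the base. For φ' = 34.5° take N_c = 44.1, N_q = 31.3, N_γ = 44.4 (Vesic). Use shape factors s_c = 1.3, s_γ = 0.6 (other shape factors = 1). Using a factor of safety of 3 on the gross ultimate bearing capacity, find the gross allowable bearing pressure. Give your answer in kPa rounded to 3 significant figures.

Overburden at base level: q = 17.7 × 0.94 = 16.638 kPa.
The water table is 1.37 m below the base (< B = 3 m), so the ½γBN_γ term uses γ̄ = γ' + (d_w/B)(γ − γ') = 9.89 + (1.37/3)(17.7 − 9.89) = 13.457 kN/m³.
Cohesion term c·N_c·s_c = 8 × 44.1 × 1.3 = 458.64 kPa; surcharge term q·N_q = 16.638 × 31.3 = 520.77 kPa; self-weight term 0.5·γ·B·N_γ·s_γ = 0.5 × 13.457 × 3 × 44.4 × 0.6 = 537.72 kPa.
q_ult = 458.64 + 520.77 + 537.72 = 1517.1 kPa.
q_all = 1517.1 / 3 = 505.71 kPa.

q_all ≈ 506 kPa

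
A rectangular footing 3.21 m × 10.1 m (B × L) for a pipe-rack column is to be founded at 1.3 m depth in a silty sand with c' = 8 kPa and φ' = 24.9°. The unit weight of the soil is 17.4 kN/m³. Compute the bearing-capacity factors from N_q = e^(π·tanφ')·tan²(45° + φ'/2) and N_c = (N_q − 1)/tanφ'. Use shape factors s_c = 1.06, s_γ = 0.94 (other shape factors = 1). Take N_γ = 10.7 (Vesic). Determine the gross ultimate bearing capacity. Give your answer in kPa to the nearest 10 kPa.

q_ult ≈ 690 kPa

tan24.9° = 0.4642, so N_q = e^(π×0.4642)·tan²(57.45°) = 4.299 × 2.454 = 10.55.
N_c = (10.55 − 1)/tan24.9° = 20.57.
Overburden at base level: q = 17.4 × 1.3 = 22.62 kPa.
Cohesion term c·N_c·s_c = 8 × 20.575 × 1.06 = 174.48 kPa; surcharge term q·N_q = 22.62 × 10.551 = 238.65 kPa; self-weight term 0.5·γ·B·N_γ·s_γ = 0.5 × 17.4 × 3.21 × 10.7 × 0.94 = 280.89 kPa.
q_ult = 174.48 + 238.65 + 280.89 = 694.02 kPa.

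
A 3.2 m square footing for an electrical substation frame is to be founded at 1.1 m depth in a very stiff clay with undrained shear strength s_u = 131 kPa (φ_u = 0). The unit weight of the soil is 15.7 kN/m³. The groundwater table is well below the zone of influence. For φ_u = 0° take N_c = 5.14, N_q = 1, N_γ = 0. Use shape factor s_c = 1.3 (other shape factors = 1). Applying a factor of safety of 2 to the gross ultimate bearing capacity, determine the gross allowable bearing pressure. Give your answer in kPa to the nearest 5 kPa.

q = γ·D_f = 15.7 × 1.1 = 17.27 kPa.
c·N_c·s_c = 131 × 5.14 × 1.3 = 875.34 kPa
q·N_q = 17.27 × 1 = 17.27 kPa
q_ult = 875.34 + 17.27 = 892.61 kPa.
q_all = q_ult / FS = 892.61 / 2 = 446.31 kPa.

q_all ≈ 445 kPa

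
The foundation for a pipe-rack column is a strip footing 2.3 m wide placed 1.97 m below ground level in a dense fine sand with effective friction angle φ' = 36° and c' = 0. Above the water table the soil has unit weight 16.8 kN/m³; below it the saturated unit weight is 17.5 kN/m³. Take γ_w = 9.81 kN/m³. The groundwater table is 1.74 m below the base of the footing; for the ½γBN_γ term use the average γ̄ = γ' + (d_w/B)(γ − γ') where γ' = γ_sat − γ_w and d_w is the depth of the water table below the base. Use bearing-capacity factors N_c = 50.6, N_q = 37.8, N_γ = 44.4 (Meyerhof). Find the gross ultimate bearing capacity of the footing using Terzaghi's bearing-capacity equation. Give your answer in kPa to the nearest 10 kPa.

q = γ·D_f = 16.8 × 1.97 = 33.096 kPa.
γ' = 7.69 kN/m³; averaging over the depth B below the base, γ̄ = γ' + (d_w/B)(γ − γ') = 14.582 kN/m³.
q·N_q = 33.096 × 37.8 = 1251 kPa
0.5·γ·B·N_γ = 0.5 × 14.582 × 2.3 × 44.4 = 744.55 kPa
q_ult = 1251 + 744.55 = 1995.6 kPa.

q_ult ≈ 2000 kPa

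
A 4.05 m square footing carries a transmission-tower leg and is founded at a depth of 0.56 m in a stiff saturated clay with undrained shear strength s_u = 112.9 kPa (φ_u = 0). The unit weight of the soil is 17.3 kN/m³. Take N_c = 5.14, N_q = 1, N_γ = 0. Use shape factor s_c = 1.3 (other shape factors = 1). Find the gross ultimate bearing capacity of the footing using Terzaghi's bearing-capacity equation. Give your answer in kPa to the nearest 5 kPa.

Effective surcharge at the founding depth q = γ·D_f = 17.3 × 0.56 = 9.688 kPa.
q_ult = c·N_c·s_c + q·N_q
     = 112.9 × 5.14 × 1.3 + 9.688 × 1
     = 754.4 + 9.688 = 764.09 kPa.

q_ult ≈ 765 kPa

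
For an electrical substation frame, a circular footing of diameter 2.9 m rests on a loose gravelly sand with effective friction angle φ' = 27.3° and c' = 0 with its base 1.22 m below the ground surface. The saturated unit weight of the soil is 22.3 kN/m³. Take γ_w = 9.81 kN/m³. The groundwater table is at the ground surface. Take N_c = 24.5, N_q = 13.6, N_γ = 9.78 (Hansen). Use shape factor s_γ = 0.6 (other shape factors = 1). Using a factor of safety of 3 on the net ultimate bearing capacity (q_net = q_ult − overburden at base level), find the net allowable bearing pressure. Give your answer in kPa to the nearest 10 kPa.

q_all(net) ≈ 100 kPa

γ' = 22.3 − 9.81 = 12.49 kN/m³ (submerged throughout). q = 12.49 × 1.22 = 15.238 kPa; the same γ' applies in the ½γBN_γ term.
q·N_q = 15.238 × 13.6 = 207.23 kPa
0.5·γ·B·N_γ·s_γ = 0.5 × 12.49 × 2.9 × 9.78 × 0.6 = 106.27 kPa
q_ult = 207.23 + 106.27 = 313.51 kPa.
q_net = 313.51 − 15.238 = 298.27 kPa.
q_all(net) = 298.27 / 3 = 99.423 kPa.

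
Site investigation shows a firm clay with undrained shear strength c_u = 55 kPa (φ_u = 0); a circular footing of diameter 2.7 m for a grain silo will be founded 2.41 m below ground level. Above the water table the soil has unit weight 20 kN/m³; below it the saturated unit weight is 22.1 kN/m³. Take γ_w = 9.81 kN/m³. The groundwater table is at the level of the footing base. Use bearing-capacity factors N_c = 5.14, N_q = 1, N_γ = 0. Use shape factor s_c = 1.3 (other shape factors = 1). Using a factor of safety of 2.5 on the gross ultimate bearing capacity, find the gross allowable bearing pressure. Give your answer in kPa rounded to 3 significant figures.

q = γ·D_f = 20 × 2.41 = 48.2 kPa.
c·N_c·s_c = 55 × 5.14 × 1.3 = 367.51 kPa
q·N_q = 48.2 × 1 = 48.2 kPa
q_ult = 367.51 + 48.2 = 415.71 kPa.
q_all = 415.71 / 2.5 = 166.28 kPa.

q_all ≈ 166 kPa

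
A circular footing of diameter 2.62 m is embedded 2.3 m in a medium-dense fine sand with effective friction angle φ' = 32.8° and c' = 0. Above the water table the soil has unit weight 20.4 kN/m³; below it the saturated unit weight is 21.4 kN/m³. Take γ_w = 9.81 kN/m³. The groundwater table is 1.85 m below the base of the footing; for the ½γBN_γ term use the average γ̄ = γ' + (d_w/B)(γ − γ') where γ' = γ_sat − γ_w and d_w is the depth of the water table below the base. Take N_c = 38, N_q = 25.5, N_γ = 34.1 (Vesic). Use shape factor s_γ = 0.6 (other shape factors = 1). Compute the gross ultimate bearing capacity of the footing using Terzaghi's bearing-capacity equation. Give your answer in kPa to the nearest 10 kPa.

q_ult ≈ 1670 kPa

q = γ·D_f = 20.4 × 2.3 = 46.92 kPa.
γ' = 11.59 kN/m³; averaging over the depth B below the base, γ̄ = γ' + (d_w/B)(γ − γ') = 17.811 kN/m³.
q·N_q = 46.92 × 25.5 = 1196.5 kPa
0.5·γ·B·N_γ·s_γ = 0.5 × 17.811 × 2.62 × 34.1 × 0.6 = 477.38 kPa
q_ult = 1196.5 + 477.38 = 1673.8 kPa.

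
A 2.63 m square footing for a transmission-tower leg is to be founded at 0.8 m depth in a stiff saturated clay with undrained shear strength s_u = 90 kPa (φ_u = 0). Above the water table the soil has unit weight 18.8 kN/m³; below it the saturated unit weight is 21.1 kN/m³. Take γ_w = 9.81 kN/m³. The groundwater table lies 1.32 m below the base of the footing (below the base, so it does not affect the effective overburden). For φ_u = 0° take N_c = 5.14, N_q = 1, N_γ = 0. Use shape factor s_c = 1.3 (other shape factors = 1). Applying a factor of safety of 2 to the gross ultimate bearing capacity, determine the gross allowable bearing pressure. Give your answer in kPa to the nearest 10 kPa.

Effective surcharge at the founding depth q = γ·D_f = 18.8 × 0.8 = 15.04 kPa.
q_ult = c·N_c·s_c + q·N_q
     = 90 × 5.14 × 1.3 + 15.04 × 1
     = 601.38 + 15.04 = 616.42 kPa.
q_all = q_ult / FS = 616.42 / 2 = 308.21 kPa.

q_all ≈ 310 kPa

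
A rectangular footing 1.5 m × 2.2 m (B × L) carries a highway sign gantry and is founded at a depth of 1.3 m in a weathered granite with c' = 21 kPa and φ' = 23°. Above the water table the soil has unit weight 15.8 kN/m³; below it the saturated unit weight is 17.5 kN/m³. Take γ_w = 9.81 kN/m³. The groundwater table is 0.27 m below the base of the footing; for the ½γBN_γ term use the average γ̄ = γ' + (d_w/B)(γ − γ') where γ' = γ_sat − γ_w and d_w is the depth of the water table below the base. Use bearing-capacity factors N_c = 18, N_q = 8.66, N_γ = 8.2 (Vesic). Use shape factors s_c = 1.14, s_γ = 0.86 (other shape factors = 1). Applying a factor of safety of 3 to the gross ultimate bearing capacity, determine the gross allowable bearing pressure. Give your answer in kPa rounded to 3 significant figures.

Effective surcharge at the founding depth q = γ·D_f = 15.8 × 1.3 = 20.54 kPa.
With d_w = 0.27 m < B, γ̄ = 7.69 + (0.27/1.5) × (15.8 − 7.69) = 9.1498 kN/m³.
q_ult = c·N_c·s_c + q·N_q + 0.5·γ·B·N_γ·s_γ
     = 21 × 18 × 1.14 + 20.54 × 8.66 + 0.5 × 9.1498 × 1.5 × 8.2 × 0.86
     = 430.92 + 177.88 + 48.393 = 657.19 kPa.
q_all = q_ult / FS = 657.19 / 3 = 219.06 kPa.

q_all ≈ 219 kPa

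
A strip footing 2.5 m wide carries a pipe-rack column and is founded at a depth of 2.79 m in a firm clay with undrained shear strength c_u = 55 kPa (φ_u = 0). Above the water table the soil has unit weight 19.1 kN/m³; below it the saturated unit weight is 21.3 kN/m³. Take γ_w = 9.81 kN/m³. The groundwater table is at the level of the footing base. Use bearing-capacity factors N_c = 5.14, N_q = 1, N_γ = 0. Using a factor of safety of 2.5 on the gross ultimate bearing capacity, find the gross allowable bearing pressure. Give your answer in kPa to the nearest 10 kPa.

Effective surcharge at the founding depth q = γ·D_f = 19.1 × 2.79 = 53.289 kPa.
q_ult = c·N_c + q·N_q
     = 55 × 5.14 + 53.289 × 1
     = 282.7 + 53.289 = 335.99 kPa.
q_all = 335.99 / 2.5 = 134.4 kPa.

q_all ≈ 130 kPa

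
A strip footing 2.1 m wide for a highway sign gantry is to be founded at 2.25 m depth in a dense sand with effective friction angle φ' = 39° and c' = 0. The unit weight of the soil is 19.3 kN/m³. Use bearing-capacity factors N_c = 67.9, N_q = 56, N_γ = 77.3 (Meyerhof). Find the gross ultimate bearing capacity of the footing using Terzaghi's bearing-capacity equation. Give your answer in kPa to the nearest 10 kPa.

q = γ·D_f = 19.3 × 2.25 = 43.425 kPa.
q·N_q = 43.425 × 56 = 2431.8 kPa
0.5·γ·B·N_γ = 0.5 × 19.3 × 2.1 × 77.3 = 1566.5 kPa
q_ult = 2431.8 + 1566.5 = 3998.3 kPa.

q_ult ≈ 4000 kPa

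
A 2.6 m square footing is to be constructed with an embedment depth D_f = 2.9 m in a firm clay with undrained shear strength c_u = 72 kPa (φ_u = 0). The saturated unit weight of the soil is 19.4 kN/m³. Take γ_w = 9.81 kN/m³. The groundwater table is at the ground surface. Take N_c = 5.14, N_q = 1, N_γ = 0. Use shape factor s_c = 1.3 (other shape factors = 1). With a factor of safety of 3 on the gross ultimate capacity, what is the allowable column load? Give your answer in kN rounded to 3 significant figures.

γ' = 19.4 − 9.81 = 9.59 kN/m³ (submerged throughout). q = 9.59 × 2.9 = 27.811 kPa.
c·N_c·s_c = 72 × 5.14 × 1.3 = 481.1 kPa
q·N_q = 27.811 × 1 = 27.811 kPa
q_ult = 481.1 + 27.811 = 508.91 kPa.
Gross allowable pressure q_all = 508.91 / 3 = 169.64 kPa.
Footing area = 6.76 m², so allowable column load = 169.64 × 6.76 = 1146.8 kN.

P_all ≈ 1150 kN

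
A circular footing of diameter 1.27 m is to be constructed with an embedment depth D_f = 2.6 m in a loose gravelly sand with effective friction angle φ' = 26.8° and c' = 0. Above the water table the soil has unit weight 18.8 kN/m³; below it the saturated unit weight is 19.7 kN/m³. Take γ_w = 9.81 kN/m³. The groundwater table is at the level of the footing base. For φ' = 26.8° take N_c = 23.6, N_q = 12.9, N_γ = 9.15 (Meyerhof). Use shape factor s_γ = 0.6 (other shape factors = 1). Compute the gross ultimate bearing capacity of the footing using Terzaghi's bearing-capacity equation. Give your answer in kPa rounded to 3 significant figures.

Overburden at base level: q = 18.8 × 2.6 = 48.88 kPa.
Below the base the soil is submerged, so the ½γBN_γ term uses γ' = 19.7 − 9.81 = 9.89 kN/m³.
Surcharge term q·N_q = 48.88 × 12.9 = 630.55 kPa; self-weight term 0.5·γ·B·N_γ·s_γ = 0.5 × 9.89 × 1.27 × 9.15 × 0.6 = 34.478 kPa.
q_ult = 630.55 + 34.478 = 665.03 kPa.

q_ult ≈ 665 kPa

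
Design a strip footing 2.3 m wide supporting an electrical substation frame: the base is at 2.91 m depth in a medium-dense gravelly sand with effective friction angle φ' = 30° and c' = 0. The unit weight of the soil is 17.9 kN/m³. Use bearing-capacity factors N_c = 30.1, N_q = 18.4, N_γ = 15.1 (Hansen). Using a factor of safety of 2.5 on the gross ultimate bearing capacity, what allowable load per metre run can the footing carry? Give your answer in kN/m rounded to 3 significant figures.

Effective surcharge at the founding depth q = γ·D_f = 17.9 × 2.91 = 52.089 kPa.
q_ult = q·N_q + 0.5·γ·B·N_γ
     = 52.089 × 18.4 + 0.5 × 17.9 × 2.3 × 15.1
     = 958.44 + 310.83 = 1269.3 kPa.
Gross allowable pressure q_all = 1269.3 / 2.5 = 507.71 kPa.
Allowable wall load = q_all × B = 507.71 × 2.3 = 1167.7 kN per metre run.

≈ 1170 kN/m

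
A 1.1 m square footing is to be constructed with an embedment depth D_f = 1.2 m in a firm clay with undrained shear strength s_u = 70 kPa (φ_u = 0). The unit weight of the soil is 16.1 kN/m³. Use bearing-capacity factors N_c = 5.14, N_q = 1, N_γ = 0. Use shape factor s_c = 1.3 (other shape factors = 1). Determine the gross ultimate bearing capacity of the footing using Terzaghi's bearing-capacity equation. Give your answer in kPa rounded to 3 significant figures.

q = γ·D_f = 16.1 × 1.2 = 19.32 kPa.
c·N_c·s_c = 70 × 5.14 × 1.3 = 467.74 kPa
q·N_q = 19.32 × 1 = 19.32 kPa
q_ult = 467.74 + 19.32 = 487.06 kPa.

q_ult ≈ 487 kPa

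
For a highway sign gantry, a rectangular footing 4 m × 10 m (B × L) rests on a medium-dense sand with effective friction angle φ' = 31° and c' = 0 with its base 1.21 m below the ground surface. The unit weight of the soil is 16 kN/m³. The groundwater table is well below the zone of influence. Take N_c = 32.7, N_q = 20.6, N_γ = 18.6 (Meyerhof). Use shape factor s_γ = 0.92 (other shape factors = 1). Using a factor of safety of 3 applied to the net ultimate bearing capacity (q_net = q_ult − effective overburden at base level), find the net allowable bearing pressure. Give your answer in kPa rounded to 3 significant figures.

Effective surcharge at the founding depth q = γ·D_f = 16 × 1.21 = 19.36 kPa.
q_ult = q·N_q + 0.5·γ·B·N_γ·s_γ
     = 19.36 × 20.6 + 0.5 × 16 × 4 × 18.6 × 0.92
     = 398.82 + 547.58 = 946.4 kPa.
Net ultimate: q_net = 946.4 − 19.36 = 927.04 kPa.
q_all(net) = 927.04 / 3 = 309.01 kPa.

q_all(net) ≈ 309 kPa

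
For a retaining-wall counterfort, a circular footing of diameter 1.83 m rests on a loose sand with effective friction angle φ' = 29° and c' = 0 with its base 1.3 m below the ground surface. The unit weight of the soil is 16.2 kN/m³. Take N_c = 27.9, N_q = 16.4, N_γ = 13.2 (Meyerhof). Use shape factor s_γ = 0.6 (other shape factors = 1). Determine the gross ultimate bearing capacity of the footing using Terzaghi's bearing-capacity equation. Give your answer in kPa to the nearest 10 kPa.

Effective surcharge at the founding depth q = γ·D_f = 16.2 × 1.3 = 21.06 kPa.
q_ult = q·N_q + 0.5·γ·B·N_γ·s_γ
     = 21.06 × 16.4 + 0.5 × 16.2 × 1.83 × 13.2 × 0.6
     = 345.38 + 117.4 = 462.78 kPa.

q_ult ≈ 460 kPa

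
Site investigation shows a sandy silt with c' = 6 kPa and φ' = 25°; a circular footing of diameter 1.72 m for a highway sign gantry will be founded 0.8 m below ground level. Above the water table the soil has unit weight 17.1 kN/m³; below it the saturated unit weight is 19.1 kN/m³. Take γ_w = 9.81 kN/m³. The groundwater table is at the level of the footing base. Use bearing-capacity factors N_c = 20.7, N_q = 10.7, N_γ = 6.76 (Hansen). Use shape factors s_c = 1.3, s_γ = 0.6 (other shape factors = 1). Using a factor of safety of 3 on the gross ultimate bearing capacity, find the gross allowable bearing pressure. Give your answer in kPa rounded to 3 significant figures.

q = γ·D_f = 17.1 × 0.8 = 13.68 kPa.
For the ½γBN_γ term take γ' = 19.1 − 9.81 = 9.29 kN/m³ (soil below base is submerged).
c·N_c·s_c = 6 × 20.7 × 1.3 = 161.46 kPa
q·N_q = 13.68 × 10.7 = 146.38 kPa
0.5·γ·B·N_γ·s_γ = 0.5 × 9.29 × 1.72 × 6.76 × 0.6 = 32.405 kPa
q_ult = 161.46 + 146.38 + 32.405 = 340.24 kPa.
q_all = 340.24 / 3 = 113.41 kPa.

q_all ≈ 113 kPa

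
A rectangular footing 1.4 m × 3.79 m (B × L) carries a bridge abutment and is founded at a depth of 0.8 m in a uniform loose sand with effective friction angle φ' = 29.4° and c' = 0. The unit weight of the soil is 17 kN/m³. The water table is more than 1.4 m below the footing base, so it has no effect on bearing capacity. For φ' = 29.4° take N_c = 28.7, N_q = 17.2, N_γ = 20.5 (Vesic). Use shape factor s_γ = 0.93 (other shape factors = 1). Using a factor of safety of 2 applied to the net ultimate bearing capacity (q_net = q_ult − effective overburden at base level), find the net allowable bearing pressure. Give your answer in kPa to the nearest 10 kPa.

q_all(net) ≈ 220 kPa

q = γ·D_f = 17 × 0.8 = 13.6 kPa.
q·N_q = 13.6 × 17.2 = 233.92 kPa
0.5·γ·B·N_γ·s_γ = 0.5 × 17 × 1.4 × 20.5 × 0.93 = 226.87 kPa
q_ult = 233.92 + 226.87 = 460.79 kPa.
Net ultimate: q_net = 460.79 − 13.6 = 447.19 kPa.
q_all(net) = 447.19 / 2 = 223.6 kPa.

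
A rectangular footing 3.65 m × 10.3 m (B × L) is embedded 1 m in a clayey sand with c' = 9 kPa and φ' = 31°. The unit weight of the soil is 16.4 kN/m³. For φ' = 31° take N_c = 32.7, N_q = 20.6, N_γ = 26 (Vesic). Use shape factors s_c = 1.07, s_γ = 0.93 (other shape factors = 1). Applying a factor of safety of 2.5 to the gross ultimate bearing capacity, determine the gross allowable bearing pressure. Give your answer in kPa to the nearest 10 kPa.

q_all ≈ 550 kPa

Effective surcharge at the founding depth q = γ·D_f = 16.4 × 1 = 16.4 kPa.
q_ult = c·N_c·s_c + q·N_q + 0.5·γ·B·N_γ·s_γ
     = 9 × 32.7 × 1.07 + 16.4 × 20.6 + 0.5 × 16.4 × 3.65 × 26 × 0.93
     = 314.9 + 337.84 + 723.71 = 1376.4 kPa.
q_all = q_ult / FS = 1376.4 / 2.5 = 550.58 kPa.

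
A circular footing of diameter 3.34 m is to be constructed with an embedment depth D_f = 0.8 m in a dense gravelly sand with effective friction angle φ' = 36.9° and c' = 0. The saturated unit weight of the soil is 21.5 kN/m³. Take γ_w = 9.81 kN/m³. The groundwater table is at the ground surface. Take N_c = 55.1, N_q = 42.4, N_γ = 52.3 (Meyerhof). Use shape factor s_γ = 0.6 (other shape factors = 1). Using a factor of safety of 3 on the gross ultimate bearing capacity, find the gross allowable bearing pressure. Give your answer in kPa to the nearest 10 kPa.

γ' = 21.5 − 9.81 = 11.69 kN/m³ (submerged throughout). q = 11.69 × 0.8 = 9.352 kPa; the same γ' applies in the ½γBN_γ term.
q·N_q = 9.352 × 42.4 = 396.52 kPa
0.5·γ·B·N_γ·s_γ = 0.5 × 11.69 × 3.34 × 52.3 × 0.6 = 612.61 kPa
q_ult = 396.52 + 612.61 = 1009.1 kPa.
q_all = 1009.1 / 3 = 336.38 kPa.

q_all ≈ 340 kPa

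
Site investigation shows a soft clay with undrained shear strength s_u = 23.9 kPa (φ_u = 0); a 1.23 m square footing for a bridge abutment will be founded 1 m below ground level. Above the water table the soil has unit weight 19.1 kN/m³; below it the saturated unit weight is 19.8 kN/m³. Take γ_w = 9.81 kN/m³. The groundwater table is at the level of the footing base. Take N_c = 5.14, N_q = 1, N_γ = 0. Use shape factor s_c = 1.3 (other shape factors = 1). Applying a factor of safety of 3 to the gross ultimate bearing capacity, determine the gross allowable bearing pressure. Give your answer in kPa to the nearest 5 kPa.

q = γ·D_f = 19.1 × 1 = 19.1 kPa.
c·N_c·s_c = 23.9 × 5.14 × 1.3 = 159.7 kPa
q·N_q = 19.1 × 1 = 19.1 kPa
q_ult = 159.7 + 19.1 = 178.8 kPa.
q_all = q_ult / FS = 178.8 / 3 = 59.6 kPa.

q_all ≈ 60 kPa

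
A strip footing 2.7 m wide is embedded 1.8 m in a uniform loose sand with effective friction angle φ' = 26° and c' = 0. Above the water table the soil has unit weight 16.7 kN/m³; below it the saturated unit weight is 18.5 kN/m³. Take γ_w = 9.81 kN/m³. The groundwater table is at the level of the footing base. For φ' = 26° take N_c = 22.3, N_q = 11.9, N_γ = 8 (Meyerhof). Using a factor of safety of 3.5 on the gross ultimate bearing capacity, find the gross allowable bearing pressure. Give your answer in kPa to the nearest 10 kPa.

q_all ≈ 130 kPa

Effective surcharge at the founding depth q = γ·D_f = 16.7 × 1.8 = 30.06 kPa.
The water table coincides with the base, so in the self-weight term γ → γ' = 8.69 kN/m³.
q_ult = q·N_q + 0.5·γ·B·N_γ
     = 30.06 × 11.9 + 0.5 × 8.69 × 2.7 × 8
     = 357.71 + 93.852 = 451.57 kPa.
q_all = 451.57 / 3.5 = 129.02 kPa.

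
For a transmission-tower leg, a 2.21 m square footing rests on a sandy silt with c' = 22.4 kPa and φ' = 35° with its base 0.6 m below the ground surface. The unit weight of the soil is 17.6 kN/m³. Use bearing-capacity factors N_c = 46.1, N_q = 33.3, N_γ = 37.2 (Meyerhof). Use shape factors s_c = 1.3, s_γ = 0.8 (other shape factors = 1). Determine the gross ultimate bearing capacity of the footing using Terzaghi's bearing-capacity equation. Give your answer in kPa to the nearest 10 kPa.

q = γ·D_f = 17.6 × 0.6 = 10.56 kPa.
c·N_c·s_c = 22.4 × 46.1 × 1.3 = 1342.4 kPa
q·N_q = 10.56 × 33.3 = 351.65 kPa
0.5·γ·B·N_γ·s_γ = 0.5 × 17.6 × 2.21 × 37.2 × 0.8 = 578.77 kPa
q_ult = 1342.4 + 351.65 + 578.77 = 2272.9 kPa.

q_ult ≈ 2270 kPa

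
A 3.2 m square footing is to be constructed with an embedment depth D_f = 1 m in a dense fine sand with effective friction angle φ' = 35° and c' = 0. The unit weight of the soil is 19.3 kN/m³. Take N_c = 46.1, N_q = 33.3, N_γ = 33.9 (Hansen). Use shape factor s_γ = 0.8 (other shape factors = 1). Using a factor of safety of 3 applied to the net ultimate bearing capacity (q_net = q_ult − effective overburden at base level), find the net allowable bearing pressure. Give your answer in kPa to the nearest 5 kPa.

q_all(net) ≈ 485 kPa

q = γ·D_f = 19.3 × 1 = 19.3 kPa.
q·N_q = 19.3 × 33.3 = 642.69 kPa
0.5·γ·B·N_γ·s_γ = 0.5 × 19.3 × 3.2 × 33.9 × 0.8 = 837.47 kPa
q_ult = 642.69 + 837.47 = 1480.2 kPa.
Net ultimate: q_net = 1480.2 − 19.3 = 1460.9 kPa.
q_all(net) = 1460.9 / 3 = 486.95 kPa.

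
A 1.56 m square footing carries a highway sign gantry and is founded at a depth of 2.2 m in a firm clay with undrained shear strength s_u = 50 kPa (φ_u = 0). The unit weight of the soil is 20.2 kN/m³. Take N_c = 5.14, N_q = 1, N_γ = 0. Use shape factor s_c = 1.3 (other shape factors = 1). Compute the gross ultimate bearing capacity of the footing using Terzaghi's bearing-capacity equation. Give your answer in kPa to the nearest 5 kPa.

Effective surcharge at the founding depth q = γ·D_f = 20.2 × 2.2 = 44.44 kPa.
q_ult = c·N_c·s_c + q·N_q
     = 50 × 5.14 × 1.3 + 44.44 × 1
     = 334.1 + 44.44 = 378.54 kPa.

q_ult ≈ 380 kPa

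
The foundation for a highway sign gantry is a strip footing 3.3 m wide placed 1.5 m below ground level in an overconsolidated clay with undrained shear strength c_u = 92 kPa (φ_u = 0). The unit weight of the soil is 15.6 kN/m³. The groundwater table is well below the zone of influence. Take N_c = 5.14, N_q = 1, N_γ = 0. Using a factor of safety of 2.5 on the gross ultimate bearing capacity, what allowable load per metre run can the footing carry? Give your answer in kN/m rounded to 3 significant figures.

≈ 655 kN/m

Effective surcharge at the founding depth q = γ·D_f = 15.6 × 1.5 = 23.4 kPa.
q_ult = c·N_c + q·N_q
     = 92 × 5.14 + 23.4 × 1
     = 472.88 + 23.4 = 496.28 kPa.
Gross allowable pressure q_all = 496.28 / 2.5 = 198.51 kPa.
Allowable wall load = q_all × B = 198.51 × 3.3 = 655.09 kN per metre run.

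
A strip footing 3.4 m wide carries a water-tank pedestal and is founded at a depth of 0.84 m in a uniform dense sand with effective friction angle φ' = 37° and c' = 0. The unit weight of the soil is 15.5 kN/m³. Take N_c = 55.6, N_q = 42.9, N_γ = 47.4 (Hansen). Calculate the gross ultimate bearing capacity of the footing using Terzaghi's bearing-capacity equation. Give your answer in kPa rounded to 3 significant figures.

q = γ·D_f = 15.5 × 0.84 = 13.02 kPa.
q·N_q = 13.02 × 42.9 = 558.56 kPa
0.5·γ·B·N_γ = 0.5 × 15.5 × 3.4 × 47.4 = 1249 kPa
q_ult = 558.56 + 1249 = 1807.5 kPa.

q_ult ≈ 1810 kPa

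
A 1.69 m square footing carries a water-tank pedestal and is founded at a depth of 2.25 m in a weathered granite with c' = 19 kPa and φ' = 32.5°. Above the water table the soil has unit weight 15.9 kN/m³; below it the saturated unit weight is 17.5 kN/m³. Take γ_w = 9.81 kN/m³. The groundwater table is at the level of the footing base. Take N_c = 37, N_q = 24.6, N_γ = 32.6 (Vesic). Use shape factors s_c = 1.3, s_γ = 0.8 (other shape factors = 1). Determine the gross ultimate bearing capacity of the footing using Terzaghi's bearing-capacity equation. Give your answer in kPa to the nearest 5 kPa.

q = γ·D_f = 15.9 × 2.25 = 35.775 kPa.
For the ½γBN_γ term take γ' = 17.5 − 9.81 = 7.69 kN/m³ (soil below base is submerged).
c·N_c·s_c = 19 × 37 × 1.3 = 913.9 kPa
q·N_q = 35.775 × 24.6 = 880.07 kPa
0.5·γ·B·N_γ·s_γ = 0.5 × 7.69 × 1.69 × 32.6 × 0.8 = 169.47 kPa
q_ult = 913.9 + 880.07 + 169.47 = 1963.4 kPa.

q_ult ≈ 1965 kPa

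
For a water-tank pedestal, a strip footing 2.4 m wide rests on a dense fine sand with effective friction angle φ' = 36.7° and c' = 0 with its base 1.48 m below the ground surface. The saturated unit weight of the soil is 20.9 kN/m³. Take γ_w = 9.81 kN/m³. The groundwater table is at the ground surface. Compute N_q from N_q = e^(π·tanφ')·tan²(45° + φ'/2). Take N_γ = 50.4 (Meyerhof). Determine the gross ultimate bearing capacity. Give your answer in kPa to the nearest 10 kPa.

tan36.7° = 0.7454, so N_q = e^(π×0.7454)·tan²(63.35°) = 10.399 × 3.97 = 41.29.
With the water table at the surface the whole profile is submerged: γ' = 20.9 − 9.81 = 11.09 kN/m³, so q = γ'·D_f = 16.413 kPa; the same γ' applies in the ½γBN_γ term.
q_ult = q·N_q + 0.5·γ·B·N_γ
     = 16.413 × 41.288 + 0.5 × 11.09 × 2.4 × 50.4
     = 677.66 + 670.72 = 1348.4 kPa.

q_ult ≈ 1350 kPa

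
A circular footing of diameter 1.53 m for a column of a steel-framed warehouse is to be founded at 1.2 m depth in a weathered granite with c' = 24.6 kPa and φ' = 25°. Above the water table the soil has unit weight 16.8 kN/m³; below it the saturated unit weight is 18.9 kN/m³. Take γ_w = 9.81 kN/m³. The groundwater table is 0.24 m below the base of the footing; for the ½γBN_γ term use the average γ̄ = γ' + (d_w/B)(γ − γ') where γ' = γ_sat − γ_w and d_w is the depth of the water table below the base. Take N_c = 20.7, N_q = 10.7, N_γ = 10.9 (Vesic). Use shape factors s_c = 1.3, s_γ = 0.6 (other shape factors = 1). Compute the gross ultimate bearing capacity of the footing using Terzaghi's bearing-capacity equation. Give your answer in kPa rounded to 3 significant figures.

q_ult ≈ 929 kPa

Effective surcharge at the founding depth q = γ·D_f = 16.8 × 1.2 = 20.16 kPa.
With d_w = 0.24 m < B, γ̄ = 9.09 + (0.24/1.53) × (16.8 − 9.09) = 10.299 kN/m³.
q_ult = c·N_c·s_c + q·N_q + 0.5·γ·B·N_γ·s_γ
     = 24.6 × 20.7 × 1.3 + 20.16 × 10.7 + 0.5 × 10.299 × 1.53 × 10.9 × 0.6
     = 661.99 + 215.71 + 51.529 = 929.23 kPa.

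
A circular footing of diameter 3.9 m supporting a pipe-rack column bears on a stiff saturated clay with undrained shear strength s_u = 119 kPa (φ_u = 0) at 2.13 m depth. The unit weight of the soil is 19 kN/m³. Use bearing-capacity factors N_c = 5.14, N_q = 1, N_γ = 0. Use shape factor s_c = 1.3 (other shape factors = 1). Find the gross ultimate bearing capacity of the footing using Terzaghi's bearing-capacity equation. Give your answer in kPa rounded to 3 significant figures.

q_ult ≈ 836 kPa

Overburden at base level: q = 19 × 2.13 = 40.47 kPa.
Cohesion term c·N_c·s_c = 119 × 5.14 × 1.3 = 795.16 kPa; surcharge term q·N_q = 40.47 × 1 = 40.47 kPa.
q_ult = 795.16 + 40.47 = 835.63 kPa.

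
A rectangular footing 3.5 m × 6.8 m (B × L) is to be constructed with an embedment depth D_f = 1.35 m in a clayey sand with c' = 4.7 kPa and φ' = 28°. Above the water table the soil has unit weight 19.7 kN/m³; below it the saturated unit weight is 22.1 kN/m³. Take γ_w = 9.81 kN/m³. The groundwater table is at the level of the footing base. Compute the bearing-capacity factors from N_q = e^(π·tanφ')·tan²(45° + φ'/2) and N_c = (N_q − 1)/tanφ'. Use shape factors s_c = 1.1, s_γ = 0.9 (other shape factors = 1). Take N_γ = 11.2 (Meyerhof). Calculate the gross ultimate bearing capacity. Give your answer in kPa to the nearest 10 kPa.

tan28° = 0.5317, so N_q = e^(π×0.5317)·tan²(59°) = 5.314 × 2.77 = 14.72.
N_c = (14.72 − 1)/tan28° = 25.8.
Effective surcharge at the founding depth q = γ·D_f = 19.7 × 1.35 = 26.595 kPa.
The water table coincides with the base, so in the self-weight term γ → γ' = 12.29 kN/m³.
q_ult = c·N_c·s_c + q·N_q + 0.5·γ·B·N_γ·s_γ
     = 4.7 × 25.803 × 1.1 + 26.595 × 14.72 + 0.5 × 12.29 × 3.5 × 11.2 × 0.9
     = 133.4 + 391.48 + 216.8 = 741.67 kPa.

q_ult ≈ 740 kPa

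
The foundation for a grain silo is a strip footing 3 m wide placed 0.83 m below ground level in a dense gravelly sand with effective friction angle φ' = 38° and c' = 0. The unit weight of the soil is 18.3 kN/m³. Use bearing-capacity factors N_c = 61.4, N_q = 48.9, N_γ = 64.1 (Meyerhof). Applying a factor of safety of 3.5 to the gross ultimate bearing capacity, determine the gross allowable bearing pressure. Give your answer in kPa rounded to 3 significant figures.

q_all ≈ 715 kPa

q = γ·D_f = 18.3 × 0.83 = 15.189 kPa.
q·N_q = 15.189 × 48.9 = 742.74 kPa
0.5·γ·B·N_γ = 0.5 × 18.3 × 3 × 64.1 = 1759.5 kPa
q_ult = 742.74 + 1759.5 = 2502.3 kPa.
q_all = q_ult / FS = 2502.3 / 3.5 = 714.94 kPa.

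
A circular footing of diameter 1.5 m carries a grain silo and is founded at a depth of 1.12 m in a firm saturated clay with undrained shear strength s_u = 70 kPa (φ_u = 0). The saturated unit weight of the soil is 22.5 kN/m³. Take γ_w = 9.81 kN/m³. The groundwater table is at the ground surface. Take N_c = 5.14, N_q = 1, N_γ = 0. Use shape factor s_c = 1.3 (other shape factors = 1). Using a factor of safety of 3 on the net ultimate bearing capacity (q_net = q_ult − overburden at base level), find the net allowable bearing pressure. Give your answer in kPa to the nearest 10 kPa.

q_all(net) ≈ 160 kPa

With the water table at the surface the whole profile is submerged: γ' = 22.5 − 9.81 = 12.69 kN/m³, so q = γ'·D_f = 14.213 kPa.
q_ult = c·N_c·s_c + q·N_q
     = 70 × 5.14 × 1.3 + 14.213 × 1
     = 467.74 + 14.213 = 481.95 kPa.
q_net = 481.95 − 14.213 = 467.74 kPa.
q_all(net) = 467.74 / 3 = 155.91 kPa.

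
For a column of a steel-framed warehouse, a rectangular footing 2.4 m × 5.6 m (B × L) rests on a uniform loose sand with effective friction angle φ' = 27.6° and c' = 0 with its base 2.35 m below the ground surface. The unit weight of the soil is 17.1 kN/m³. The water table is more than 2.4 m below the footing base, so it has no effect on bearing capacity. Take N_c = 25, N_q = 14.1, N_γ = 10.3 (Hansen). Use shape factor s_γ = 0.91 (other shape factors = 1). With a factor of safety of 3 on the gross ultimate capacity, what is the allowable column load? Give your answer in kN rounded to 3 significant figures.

Effective surcharge at the founding depth q = γ·D_f = 17.1 × 2.35 = 40.185 kPa.
q_ult = q·N_q + 0.5·γ·B·N_γ·s_γ
     = 40.185 × 14.1 + 0.5 × 17.1 × 2.4 × 10.3 × 0.91
     = 566.61 + 192.33 = 758.94 kPa.
Gross allowable pressure q_all = 758.94 / 3 = 252.98 kPa.
Footing area = 13.44 m², so allowable column load = 252.98 × 13.44 = 3400.1 kN.

P_all ≈ 3400 kN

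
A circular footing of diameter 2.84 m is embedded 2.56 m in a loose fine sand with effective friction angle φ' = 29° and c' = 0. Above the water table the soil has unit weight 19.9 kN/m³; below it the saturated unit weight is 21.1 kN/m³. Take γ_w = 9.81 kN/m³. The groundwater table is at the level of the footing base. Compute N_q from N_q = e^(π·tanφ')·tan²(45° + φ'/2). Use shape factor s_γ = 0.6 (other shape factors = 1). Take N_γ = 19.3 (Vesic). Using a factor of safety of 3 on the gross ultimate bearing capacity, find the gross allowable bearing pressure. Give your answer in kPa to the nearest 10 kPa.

N_q = e^(π·tan29°)·tan²(59.5°) = 16.44.
Overburden at base level: q = 19.9 × 2.56 = 50.944 kPa.
Below the base the soil is submerged, so the ½γBN_γ term uses γ' = 21.1 − 9.81 = 11.29 kN/m³.
Surcharge term q·N_q = 50.944 × 16.443 = 837.69 kPa; self-weight term 0.5·γ·B·N_γ·s_γ = 0.5 × 11.29 × 2.84 × 19.3 × 0.6 = 185.65 kPa.
q_ult = 837.69 + 185.65 = 1023.3 kPa.
q_all = 1023.3 / 3 = 341.11 kPa.

q_all ≈ 340 kPa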